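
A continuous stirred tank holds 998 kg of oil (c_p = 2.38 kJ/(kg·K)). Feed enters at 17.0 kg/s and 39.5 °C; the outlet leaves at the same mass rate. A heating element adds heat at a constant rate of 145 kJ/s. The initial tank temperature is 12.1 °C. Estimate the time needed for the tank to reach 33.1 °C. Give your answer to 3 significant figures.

66.5 s

First-law balance (no shaft work): M c_p dT/dt = ṁ c_p (T_in − T) + 145.
τ = M/ṁ = 58.706 s; T_ss = T_in + Q̇/(ṁ c_p) = 43.084 °C.
T(t) = T_ss + (T₀ − T_ss) e^(−t/τ). Set T = 33.1:
e^(−t/τ) = (33.1 − 43.084)/(12.1 − 43.084) = 0.32223
t = −58.706 · ln(0.32223) = 66.485 s.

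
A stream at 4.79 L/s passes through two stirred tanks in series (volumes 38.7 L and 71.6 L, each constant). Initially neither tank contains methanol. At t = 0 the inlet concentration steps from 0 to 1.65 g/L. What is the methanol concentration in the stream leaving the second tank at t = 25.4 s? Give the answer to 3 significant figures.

Species balance on tank i: dCᵢ/dt = (Cᵢ₋₁ − Cᵢ)/τᵢ with τᵢ = Vᵢ/Q.
τ₁ = 38.7/4.79 = 8.0793 s; τ₂ = 71.6/4.79 = 14.948 s.
Solving the cascade with C₁(0)=C₂(0)=0 gives C₂(t) = C_in[1 − (τ₁ e^(−t/τ₁) − τ₂ e^(−t/τ₂))/(τ₁ − τ₂)].
At t = 25.4: e^(−t/τ₁) = 0.043118, e^(−t/τ₂) = 0.18282.
C₂ = 1.65·[1 − (8.0793·0.043118 − 14.948·0.18282)/(-6.8685)] = 1.65·0.65285 = 1.0772 g/L.

1.08 g/L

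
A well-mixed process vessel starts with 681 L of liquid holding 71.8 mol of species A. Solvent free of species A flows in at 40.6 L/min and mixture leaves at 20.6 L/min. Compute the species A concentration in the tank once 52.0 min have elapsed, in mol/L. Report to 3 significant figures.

0.0161 mol/L

Total volume: dV/dt = Q_in − Q_out = 20.000 L/min, so V(t) = 681 + 20.000 t and V(52.0) = 1721.0 L.
Species balance (pure solvent in): dm/dt = −Q_out · m/V(t).
dm/m = −Q_out dt/(V₀ + 20.000 t); integrating gives ln(m/m₀) = −(Q_out/(Q_in−Q_out)) ln(V/V₀).
m = m₀ (V₀/V)^(Q_out/(Q_in−Q_out)) = 71.8 × (681/1721.0)^(1.0300) = 27.632 mol.
C = m/V = 27.632/1721.0 = 0.016056 mol/L.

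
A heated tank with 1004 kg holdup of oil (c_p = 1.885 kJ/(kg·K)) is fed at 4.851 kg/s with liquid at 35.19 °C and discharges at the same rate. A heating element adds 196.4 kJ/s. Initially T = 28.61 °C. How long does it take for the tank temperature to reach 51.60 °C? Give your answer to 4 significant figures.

Heat balance on the well-mixed liquid: M c_p dT/dt = ṁ c_p (T_in − T) + 196.4.
τ = M/ṁ = 206.968 s; T_ss = T_in + Q̇/(ṁ c_p) = 56.6682 °C.
T(t) = T_ss + (T₀ − T_ss) e^(−t/τ). Set T = 51.60:
e^(−t/τ) = (51.60 − 56.6682)/(28.61 − 56.6682) = 0.180633
t = −206.968 · ln(0.180633) = 354.181 s.

354.2 s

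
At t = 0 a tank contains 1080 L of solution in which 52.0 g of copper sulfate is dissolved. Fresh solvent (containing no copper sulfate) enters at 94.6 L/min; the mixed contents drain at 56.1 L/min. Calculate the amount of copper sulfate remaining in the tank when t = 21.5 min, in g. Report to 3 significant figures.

22.7 g

Let m(t) be the amount of copper sulfate. Volume: V(t) = V₀ + (Q_in − Q_out) t = 1080 + 38.500 t; V(21.5) = 1907.8 L.
Species balance (pure solvent in): dm/dt = −Q_out · m/V(t).
dm/m = −Q_out dt/(V₀ + 38.500 t); integrating gives ln(m/m₀) = −(Q_out/(Q_in−Q_out)) ln(V/V₀).
m = m₀ (V₀/V)^(Q_out/(Q_in−Q_out)) = 52.0 × (1080/1907.8)^(1.4571) = 22.696 g.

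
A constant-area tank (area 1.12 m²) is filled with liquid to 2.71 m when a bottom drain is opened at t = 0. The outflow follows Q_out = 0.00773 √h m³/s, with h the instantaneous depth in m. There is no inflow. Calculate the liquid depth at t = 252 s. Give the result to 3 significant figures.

Mass balance (ρ constant): A dh/dt = −0.00773 √h.
∫ h^(−1/2) dh = −(0.00773/A) ∫ dt, giving 2√h = 2√h₀ − (0.00773/A) t.
√h = √2.71 − 0.00773·252/(2·1.12) = 1.6462 − 0.86962 = 0.77658.
h = 0.77658² = 0.60308 m.

0.603 m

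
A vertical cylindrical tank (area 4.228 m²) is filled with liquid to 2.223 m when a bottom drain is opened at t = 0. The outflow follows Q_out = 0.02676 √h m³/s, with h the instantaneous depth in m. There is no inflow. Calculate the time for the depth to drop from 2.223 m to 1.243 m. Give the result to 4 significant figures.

Unsteady balance on liquid volume: A dh/dt = −0.02676 √h.
∫ h^(−1/2) dh = −(0.02676/A) ∫ dt, giving 2√h = 2√h₀ − (0.02676/A) t.
t = 2A(√h₀ − √h)/0.02676 = 2·4.228·(√2.223 − √1.243)/0.02676
  = 8.45600 × (1.49097 − 1.11490) / 0.02676 = 118.837 s.

118.8 s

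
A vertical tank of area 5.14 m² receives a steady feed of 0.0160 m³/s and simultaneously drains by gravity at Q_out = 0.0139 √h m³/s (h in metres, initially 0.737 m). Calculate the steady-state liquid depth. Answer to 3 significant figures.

Level balance: A dh/dt = 0.0160 − 0.0139 √h. Setting dh/dt = 0:
Q_in = 0.0139 √h_ss ⇒ √h_ss = 0.0160/0.0139 = 1.1511.
h_ss = 1.1511² = 1.3250 m. (Since h₀ = 0.737 m < h_ss, the level will rise toward this value.)

1.32 m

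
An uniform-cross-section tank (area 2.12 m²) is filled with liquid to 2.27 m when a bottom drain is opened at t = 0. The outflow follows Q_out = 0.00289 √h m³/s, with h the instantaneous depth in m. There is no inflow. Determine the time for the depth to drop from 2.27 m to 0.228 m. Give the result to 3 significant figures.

With no inflow, A dh/dt = −0.00289 √h.
Separate and integrate: 2(√h − √h₀) = −(0.00289/A) t.
t = 2A(√h₀ − √h)/0.00289 = 2·2.12·(√2.27 − √0.228)/0.00289
  = 4.2400 × (1.5067 − 0.47749) / 0.00289 = 1509.9 s.

1510 s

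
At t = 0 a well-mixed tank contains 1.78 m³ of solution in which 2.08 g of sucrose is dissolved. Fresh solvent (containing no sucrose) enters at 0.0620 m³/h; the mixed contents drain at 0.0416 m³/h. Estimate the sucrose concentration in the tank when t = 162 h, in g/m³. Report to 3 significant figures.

Total volume: dV/dt = Q_in − Q_out = 0.020400 m³/h, so V(t) = 1.78 + 0.020400 t and V(162) = 5.0848 m³.
Solute balance: dm/dt = 0 − Q_out C = −Q_out m/V(t).
dm/m = −Q_out dt/(V₀ + 0.020400 t); integrating gives ln(m/m₀) = −(Q_out/(Q_in−Q_out)) ln(V/V₀).
m = m₀ (V₀/V)^(Q_out/(Q_in−Q_out)) = 2.08 × (1.78/5.0848)^(2.0392) = 0.24461 g.
C = m/V = 0.24461/5.0848 = 0.048107 g/m³.

0.0481 g/m³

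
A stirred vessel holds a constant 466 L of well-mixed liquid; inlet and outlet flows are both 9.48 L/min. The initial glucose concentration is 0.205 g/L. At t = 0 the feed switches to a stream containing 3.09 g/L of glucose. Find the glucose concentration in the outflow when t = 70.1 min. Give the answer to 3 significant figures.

Accumulation = in − out for the solute gives V dC/dt = Q(C_in − C).
So dC/dt = (C_in − C)/τ with τ = V/Q = 466/9.48 = 49.156 min.
Integrating: C(t) = C_in + (C₀ − C_in) e^(−t/τ).
C(70.1) = 3.09 + (0.205 − 3.09)·e^(−70.1/49.156) = 3.09 + (-2.8850)·0.24025 = 2.3969 g/L.

2.40 g/L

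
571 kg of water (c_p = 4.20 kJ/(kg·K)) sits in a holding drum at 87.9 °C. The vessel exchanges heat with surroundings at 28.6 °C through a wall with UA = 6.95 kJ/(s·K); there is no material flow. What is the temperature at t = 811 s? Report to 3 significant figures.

34.3 °C

Unsteady energy balance on the tank contents: M c_p dT/dt = −UA(T − T_amb).
dT/dt = (T_ss − T)/τ with T_ss = T_amb = 28.600 °C, τ = M c_p/UA = 571·4.20/6.95 = 345.06 s.
T approaches T_ss exponentially: T(t) = T_ss + (T₀ − T_ss) e^(−t/τ).
T(811) = 28.600 + (59.300)·0.095342 = 34.254 °C.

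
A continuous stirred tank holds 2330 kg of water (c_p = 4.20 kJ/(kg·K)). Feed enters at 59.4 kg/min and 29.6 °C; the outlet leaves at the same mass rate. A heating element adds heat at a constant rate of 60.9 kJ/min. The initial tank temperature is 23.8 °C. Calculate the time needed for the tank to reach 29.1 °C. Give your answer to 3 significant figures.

82.2 min

M c_p dT/dt = ṁ c_p (T_in − T) + Q̇.
τ = M/ṁ = 39.226 min; T_ss = T_in + Q̇/(ṁ c_p) = 29.844 °C.
T(t) = T_ss + (T₀ − T_ss) e^(−t/τ). Set T = 29.1:
e^(−t/τ) = (29.1 − 29.844)/(23.8 − 29.844) = 0.12311
t = −39.226 · ln(0.12311) = 82.164 min.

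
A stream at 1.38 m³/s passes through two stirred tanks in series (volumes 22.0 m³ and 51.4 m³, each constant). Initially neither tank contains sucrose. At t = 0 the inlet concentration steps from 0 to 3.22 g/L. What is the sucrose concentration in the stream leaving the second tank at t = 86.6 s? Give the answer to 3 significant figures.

Each tank obeys Vᵢ dCᵢ/dt = Q(Cᵢ₋₁ − Cᵢ), so τᵢ = Vᵢ/Q.
τ₁ = 22.0/1.38 = 15.942 s; τ₂ = 51.4/1.38 = 37.246 s.
Tank 1: C₁ = C_in(1 − e^(−t/τ₁)). Tank 2 (τ₁ ≠ τ₂): C₂ = C_in[1 − (τ₁ e^(−t/τ₁) − τ₂ e^(−t/τ₂))/(τ₁ − τ₂)].
At t = 86.6: e^(−t/τ₁) = 0.0043735, e^(−t/τ₂) = 0.097778.
C₂ = 3.22·[1 − (15.942·0.0043735 − 37.246·0.097778)/(-21.304)] = 3.22·0.83233 = 2.6801 g/L.

2.68 g/L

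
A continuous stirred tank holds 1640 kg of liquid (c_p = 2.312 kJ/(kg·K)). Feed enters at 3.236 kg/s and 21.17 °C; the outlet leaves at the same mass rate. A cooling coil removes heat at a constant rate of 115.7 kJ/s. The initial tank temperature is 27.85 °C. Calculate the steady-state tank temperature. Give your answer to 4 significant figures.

5.705 °C

First-law balance (no shaft work): M c_p dT/dt = ṁ c_p (T_in − T) − 115.7.
At steady state dT/dt = 0 ⇒ T_ss = T_in − Q̇/(ṁ c_p) = 21.17 − 115.7/(3.236·2.312) = 5.70546 °C.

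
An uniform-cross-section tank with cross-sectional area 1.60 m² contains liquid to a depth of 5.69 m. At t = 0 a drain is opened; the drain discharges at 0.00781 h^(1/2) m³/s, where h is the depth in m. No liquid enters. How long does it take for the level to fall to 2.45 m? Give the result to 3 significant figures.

336 s

Volume balance on the tank: A dh/dt = −0.00781 √h.
This is separable: 2 d(√h)/dt = −0.00781/A, so √h = √h₀ − (0.00781/(2A)) t.
t = 2A(√h₀ − √h)/0.00781 = 2·1.60·(√5.69 − √2.45)/0.00781
  = 3.2000 × (2.3854 − 1.5652) / 0.00781 = 336.03 s.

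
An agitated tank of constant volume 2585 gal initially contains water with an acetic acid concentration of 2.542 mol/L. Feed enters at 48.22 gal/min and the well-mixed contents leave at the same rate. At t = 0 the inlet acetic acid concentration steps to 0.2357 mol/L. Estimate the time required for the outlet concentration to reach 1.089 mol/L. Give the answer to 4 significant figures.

Species balance: V dC/dt = Q(C_in − C) ⇒ τ = V/Q = 53.6085 min.
C(t) = C_in + (C₀ − C_in) e^(−t/τ). Set C = 1.089 and solve for t:
e^(−t/τ) = (C − C_in)/(C₀ − C_in) = (1.089 − 0.2357)/(2.542 − 0.2357) = 0.369987
t = −τ ln(…) = 53.6085 × 0.994289 = 53.3023 min.

53.30 min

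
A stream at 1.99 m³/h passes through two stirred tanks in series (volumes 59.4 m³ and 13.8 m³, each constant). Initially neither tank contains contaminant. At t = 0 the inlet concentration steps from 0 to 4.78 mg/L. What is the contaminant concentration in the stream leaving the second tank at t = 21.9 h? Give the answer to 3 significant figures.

1.85 mg/L

Each tank obeys Vᵢ dCᵢ/dt = Q(Cᵢ₋₁ − Cᵢ), so τᵢ = Vᵢ/Q.
τ₁ = 59.4/1.99 = 29.849 h; τ₂ = 13.8/1.99 = 6.9347 h.
Solving the cascade with C₁(0)=C₂(0)=0 gives C₂(t) = C_in[1 − (τ₁ e^(−t/τ₁) − τ₂ e^(−t/τ₂))/(τ₁ − τ₂)].
At t = 21.9: e^(−t/τ₁) = 0.48014, e^(−t/τ₂) = 0.042509.
C₂ = 4.78·[1 − (29.849·0.48014 − 6.9347·0.042509)/(22.915)] = 4.78·0.38742 = 1.8519 mg/L.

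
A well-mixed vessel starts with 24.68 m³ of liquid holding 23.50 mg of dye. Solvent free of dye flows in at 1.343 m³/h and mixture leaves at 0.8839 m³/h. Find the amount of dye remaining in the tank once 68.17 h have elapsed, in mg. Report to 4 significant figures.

4.856 mg

Total volume: dV/dt = Q_in − Q_out = 0.459100 m³/h, so V(t) = 24.68 + 0.459100 t and V(68.17) = 55.9768 m³.
No dye enters, so dm/dt = −Q_out · (m/V).
dm/m = −Q_out dt/(V₀ + 0.459100 t); integrating gives ln(m/m₀) = −(Q_out/(Q_in−Q_out)) ln(V/V₀).
m = m₀ (V₀/V)^(Q_out/(Q_in−Q_out)) = 23.50 × (24.68/55.9768)^(1.92529) = 4.85639 mg.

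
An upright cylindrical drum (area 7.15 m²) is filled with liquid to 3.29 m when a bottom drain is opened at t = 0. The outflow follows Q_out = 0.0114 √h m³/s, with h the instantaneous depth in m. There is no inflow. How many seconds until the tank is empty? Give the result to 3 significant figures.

Unsteady balance on liquid volume: A dh/dt = −0.0114 √h.
∫ h^(−1/2) dh = −(0.0114/A) ∫ dt, giving 2√h = 2√h₀ − (0.0114/A) t.
Set h = 0: 2√h₀ = (0.0114/A) t_empty ⇒ t_empty = 2A√h₀/0.0114.
t_empty = 2·7.15·√3.29/0.0114 = 14.300·1.8138/0.0114 = 2275.3 s.

2280 s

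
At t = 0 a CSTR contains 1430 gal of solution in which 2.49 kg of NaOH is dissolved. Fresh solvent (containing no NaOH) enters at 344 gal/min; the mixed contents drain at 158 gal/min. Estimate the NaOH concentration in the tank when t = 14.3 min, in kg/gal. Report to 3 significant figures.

Total volume: dV/dt = Q_in − Q_out = 186.00 gal/min, so V(t) = 1430 + 186.00 t and V(14.3) = 4089.8 gal.
No NaOH enters, so dm/dt = −Q_out · (m/V).
dm/m = −Q_out dt/(V₀ + 186.00 t); integrating gives ln(m/m₀) = −(Q_out/(Q_in−Q_out)) ln(V/V₀).
m = m₀ (V₀/V)^(Q_out/(Q_in−Q_out)) = 2.49 × (1430/4089.8)^(0.84946) = 1.0198 kg.
C = m/V = 1.0198/4089.8 = 0.00024936 kg/gal.

0.000249 kg/gal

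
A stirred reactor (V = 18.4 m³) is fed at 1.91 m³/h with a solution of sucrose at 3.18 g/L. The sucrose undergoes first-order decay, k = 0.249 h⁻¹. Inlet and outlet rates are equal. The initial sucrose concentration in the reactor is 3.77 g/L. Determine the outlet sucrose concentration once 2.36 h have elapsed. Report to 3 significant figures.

Accumulation = in − out − consumed: V dC/dt = Q C_in − Q C − k V C.
This is linear with rate a = Q/V + k = 0.35280 h⁻¹.
C_ss = Q C_in/(Q + kV) = 0.93564 g/L; C(t) = C_ss + (C₀ − C_ss) e^(−a t).
C(2.36) = 0.93564 + (2.8344)·e^(−0.35280·2.36) = 0.93564 + (2.8344)·0.43491 = 2.1683 g/L.

2.17 g/L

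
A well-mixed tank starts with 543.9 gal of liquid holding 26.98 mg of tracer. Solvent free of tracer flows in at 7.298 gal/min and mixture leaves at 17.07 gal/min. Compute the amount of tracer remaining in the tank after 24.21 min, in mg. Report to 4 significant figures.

Total volume: dV/dt = Q_in − Q_out = -9.77200 gal/min, so V(t) = 543.9 − 9.77200 t and V(24.21) = 307.320 gal.
No tracer enters, so dm/dt = −Q_out · (m/V).
Separate: dm/m = −Q_out dt/V(t) ⇒ ln(m/m₀) = −(Q_out/(Q_in−Q_out)) ln(V/V₀).
m = m₀ (V₀/V)^(Q_out/(Q_in−Q_out)) = 26.98 × (543.9/307.320)^(-1.74683) = 9.95299 mg.

9.953 mg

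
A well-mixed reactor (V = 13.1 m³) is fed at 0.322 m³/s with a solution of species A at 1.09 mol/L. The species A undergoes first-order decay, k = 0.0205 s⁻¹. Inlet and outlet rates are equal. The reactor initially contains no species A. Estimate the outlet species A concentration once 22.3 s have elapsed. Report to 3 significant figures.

Species balance: V dC/dt = Q C_in − Q C − k V C.
dC/dt = (Q/V) C_in − (Q/V + k) C; effective rate a = Q/V + k = 0.024580 + 0.0205 = 0.045080 s⁻¹.
C_ss = Q C_in/(Q + kV) = 0.59433 mol/L; C(t) = C_ss + (C₀ − C_ss) e^(−a t).
C(22.3) = 0.59433 + (-0.59433)·e^(−0.045080·22.3) = 0.59433 + (-0.59433)·0.36594 = 0.37684 mol/L.

0.377 mol/L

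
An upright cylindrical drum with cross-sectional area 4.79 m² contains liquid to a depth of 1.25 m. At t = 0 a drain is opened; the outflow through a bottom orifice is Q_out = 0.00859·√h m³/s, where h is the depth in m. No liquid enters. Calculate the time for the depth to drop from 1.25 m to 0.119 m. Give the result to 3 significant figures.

Unsteady balance on liquid volume: A dh/dt = −0.00859 √h.
∫ h^(−1/2) dh = −(0.00859/A) ∫ dt, giving 2√h = 2√h₀ − (0.00859/A) t.
t = 2A(√h₀ − √h)/0.00859 = 2·4.79·(√1.25 − √0.119)/0.00859
  = 9.5800 × (1.1180 − 0.34496) / 0.00859 = 862.17 s.

862 s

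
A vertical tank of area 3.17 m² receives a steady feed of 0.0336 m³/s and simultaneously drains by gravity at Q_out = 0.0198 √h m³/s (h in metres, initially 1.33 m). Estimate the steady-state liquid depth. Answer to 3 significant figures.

A dh/dt = Q_in − 0.0198 √h. Steady state requires inflow = outflow:
Q_in = 0.0198 √h_ss ⇒ √h_ss = 0.0336/0.0198 = 1.6970.
h_ss = 1.6970² = 2.8797 m. (Since h₀ = 1.33 m < h_ss, the level will rise toward this value.)

2.88 m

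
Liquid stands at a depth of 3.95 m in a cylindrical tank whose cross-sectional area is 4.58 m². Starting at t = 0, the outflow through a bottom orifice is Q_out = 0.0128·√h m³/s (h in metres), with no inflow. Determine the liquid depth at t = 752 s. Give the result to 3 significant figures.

0.877 m

With no inflow, A dh/dt = −0.0128 √h.
Separate and integrate: 2(√h − √h₀) = −(0.0128/A) t.
√h = √3.95 − 0.0128·752/(2·4.58) = 1.9875 − 1.0508 = 0.93663.
h = 0.93663² = 0.87728 m.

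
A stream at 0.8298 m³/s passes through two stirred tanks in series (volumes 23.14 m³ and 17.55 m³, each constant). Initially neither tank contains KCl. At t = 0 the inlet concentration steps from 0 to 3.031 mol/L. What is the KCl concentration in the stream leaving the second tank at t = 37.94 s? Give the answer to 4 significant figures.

1.395 mol/L

Each tank obeys Vᵢ dCᵢ/dt = Q(Cᵢ₋₁ − Cᵢ), so τᵢ = Vᵢ/Q.
τ₁ = 23.14/0.8298 = 27.8862 s; τ₂ = 17.55/0.8298 = 21.1497 s.
Solving the cascade with C₁(0)=C₂(0)=0 gives C₂(t) = C_in[1 − (τ₁ e^(−t/τ₁) − τ₂ e^(−t/τ₂))/(τ₁ − τ₂)].
At t = 37.94: e^(−t/τ₁) = 0.256525, e^(−t/τ₂) = 0.166313.
C₂ = 3.031·[1 − (27.8862·0.256525 − 21.1497·0.166313)/(6.73656)] = 3.031·0.460251 = 1.39502 mol/L.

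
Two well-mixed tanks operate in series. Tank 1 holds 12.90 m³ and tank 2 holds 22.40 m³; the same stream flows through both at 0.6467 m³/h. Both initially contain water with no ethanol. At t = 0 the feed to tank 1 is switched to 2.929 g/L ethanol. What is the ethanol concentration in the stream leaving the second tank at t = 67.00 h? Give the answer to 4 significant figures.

Each tank obeys Vᵢ dCᵢ/dt = Q(Cᵢ₋₁ − Cᵢ), so τᵢ = Vᵢ/Q.
τ₁ = 12.90/0.6467 = 19.9474 h; τ₂ = 22.40/0.6467 = 34.6374 h.
Tank 1: C₁ = C_in(1 − e^(−t/τ₁)). Tank 2 (τ₁ ≠ τ₂): C₂ = C_in[1 − (τ₁ e^(−t/τ₁) − τ₂ e^(−t/τ₂))/(τ₁ − τ₂)].
At t = 67.00: e^(−t/τ₁) = 0.0347759, e^(−t/τ₂) = 0.144522.
C₂ = 2.929·[1 − (19.9474·0.0347759 − 34.6374·0.144522)/(-14.6900)] = 2.929·0.706455 = 2.06921 g/L.

2.069 g/L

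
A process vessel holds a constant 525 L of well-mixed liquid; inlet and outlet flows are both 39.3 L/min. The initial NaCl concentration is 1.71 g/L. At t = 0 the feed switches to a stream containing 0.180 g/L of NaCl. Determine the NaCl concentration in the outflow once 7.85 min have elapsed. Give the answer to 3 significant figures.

Unsteady species balance (constant V, well mixed): V dC/dt = Q(C_in − C).
So dC/dt = (C_in − C)/τ with τ = V/Q = 525/39.3 = 13.359 min.
Solution: C(t) = C_in + (C₀ − C_in) e^(−t/τ).
C(7.85) = 0.180 + (1.71 − 0.180)·e^(−7.85/13.359) = 0.180 + (1.5300)·0.55564 = 1.0301 g/L.

1.03 g/L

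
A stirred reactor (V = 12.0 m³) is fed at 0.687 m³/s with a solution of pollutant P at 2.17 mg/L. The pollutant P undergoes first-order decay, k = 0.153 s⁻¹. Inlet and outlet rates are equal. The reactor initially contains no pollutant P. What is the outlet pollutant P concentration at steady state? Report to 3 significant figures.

0.591 mg/L

V dC/dt = Q(C_in − C) − k V C.
At steady state: 0 = Q C_in − (Q + kV) C_ss, so C_ss = Q C_in/(Q + kV).
C_ss = 0.687·2.17/(0.687 + 0.153·12.0) = 1.4908/2.5230 = 0.59088 mg/L.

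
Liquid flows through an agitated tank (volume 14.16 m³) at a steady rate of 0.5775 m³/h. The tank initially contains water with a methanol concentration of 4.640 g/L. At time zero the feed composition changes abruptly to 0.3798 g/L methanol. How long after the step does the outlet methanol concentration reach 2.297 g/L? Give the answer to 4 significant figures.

Accumulation = in − out for the solute gives V dC/dt = Q(C_in − C), so τ = V/Q = 24.5195 h.
C(t) = C_in + (C₀ − C_in) e^(−t/τ). Set C = 2.297 and solve for t:
e^(−t/τ) = (C − C_in)/(C₀ − C_in) = (2.297 − 0.3798)/(4.640 − 0.3798) = 0.450026
t = −τ ln(…) = 24.5195 × 0.798450 = 19.5776 h.

19.58 h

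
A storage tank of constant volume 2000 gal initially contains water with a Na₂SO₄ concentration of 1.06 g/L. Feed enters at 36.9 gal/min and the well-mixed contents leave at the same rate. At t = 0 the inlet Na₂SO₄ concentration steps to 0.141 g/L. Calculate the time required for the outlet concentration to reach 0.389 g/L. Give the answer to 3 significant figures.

71.0 min

Species balance: V dC/dt = Q(C_in − C) ⇒ τ = V/Q = 54.201 min.
C(t) = C_in + (C₀ − C_in) e^(−t/τ). Set C = 0.389 and solve for t:
e^(−t/τ) = (C − C_in)/(C₀ − C_in) = (0.389 − 0.141)/(1.06 − 0.141) = 0.26986
t = −τ ln(…) = 54.201 × 1.3099 = 70.995 min.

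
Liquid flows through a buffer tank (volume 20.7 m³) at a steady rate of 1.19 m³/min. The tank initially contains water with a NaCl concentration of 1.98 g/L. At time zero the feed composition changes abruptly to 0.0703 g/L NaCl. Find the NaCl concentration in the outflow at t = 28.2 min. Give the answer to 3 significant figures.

0.448 g/L

Unsteady species balance (constant V, well mixed): V dC/dt = Q(C_in − C).
Time constant τ = V/Q = 20.7/1.19 = 17.395 min.
This is linear first-order; C(t) = C_in + (C₀ − C_in) e^(−t/τ).
C(28.2) = 0.0703 + (1.98 − 0.0703)·e^(−28.2/17.395) = 0.0703 + (1.9097)·0.19767 = 0.44779 g/L.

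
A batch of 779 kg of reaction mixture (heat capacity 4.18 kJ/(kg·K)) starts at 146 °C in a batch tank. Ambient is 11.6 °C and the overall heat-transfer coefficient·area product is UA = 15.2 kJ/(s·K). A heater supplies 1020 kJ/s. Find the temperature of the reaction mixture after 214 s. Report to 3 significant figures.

103 °C

M c_p dT/dt = −UA(T − T_amb) + Q̇.
dT/dt = (T_ss − T)/τ with T_ss = T_amb + Q̇/UA = 11.6 + 1020/15.2 = 78.705 °C, τ = M c_p/UA = 779·4.18/15.2 = 214.22 s.
T approaches T_ss exponentially: T(t) = T_ss + (T₀ − T_ss) e^(−t/τ).
T(214) = 78.705 + (67.295)·0.36827 = 103.49 °C.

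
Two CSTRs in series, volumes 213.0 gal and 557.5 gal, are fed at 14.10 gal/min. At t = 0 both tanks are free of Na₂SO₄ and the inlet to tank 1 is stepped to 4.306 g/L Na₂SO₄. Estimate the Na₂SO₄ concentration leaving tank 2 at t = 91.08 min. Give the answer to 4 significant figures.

Time constants: τᵢ = Vᵢ/Q for each well-mixed tank.
τ₁ = 213.0/14.10 = 15.1064 min; τ₂ = 557.5/14.10 = 39.5390 min.
Tank 1: C₁ = C_in(1 − e^(−t/τ₁)). Tank 2 (τ₁ ≠ τ₂): C₂ = C_in[1 − (τ₁ e^(−t/τ₁) − τ₂ e^(−t/τ₂))/(τ₁ − τ₂)].
At t = 91.08: e^(−t/τ₁) = 0.00240732, e^(−t/τ₂) = 0.0999038.
C₂ = 4.306·[1 − (15.1064·0.00240732 − 39.5390·0.0999038)/(-24.4326)] = 4.306·0.839815 = 3.61625 g/L.

3.616 g/L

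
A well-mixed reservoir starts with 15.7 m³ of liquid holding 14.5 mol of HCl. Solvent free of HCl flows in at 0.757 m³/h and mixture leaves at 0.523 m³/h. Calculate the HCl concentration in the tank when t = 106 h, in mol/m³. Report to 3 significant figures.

Let m(t) be the amount of HCl. Volume: V(t) = V₀ + (Q_in − Q_out) t = 15.7 + 0.23400 t; V(106) = 40.504 m³.
Solute balance: dm/dt = 0 − Q_out C = −Q_out m/V(t).
Separate: dm/m = −Q_out dt/V(t) ⇒ ln(m/m₀) = −(Q_out/(Q_in−Q_out)) ln(V/V₀).
m = m₀ (V₀/V)^(Q_out/(Q_in−Q_out)) = 14.5 × (15.7/40.504)^(2.2350) = 1.7435 mol.
C = m/V = 1.7435/40.504 = 0.043046 mol/m³.

0.0430 mol/m³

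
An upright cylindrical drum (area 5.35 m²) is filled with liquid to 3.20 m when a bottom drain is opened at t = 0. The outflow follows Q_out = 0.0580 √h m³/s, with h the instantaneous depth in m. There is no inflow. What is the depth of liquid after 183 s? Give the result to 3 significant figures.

0.635 m

Mass balance (ρ constant): A dh/dt = −0.0580 √h.
This is separable: 2 d(√h)/dt = −0.0580/A, so √h = √h₀ − (0.0580/(2A)) t.
√h = √3.20 − 0.0580·183/(2·5.35) = 1.7889 − 0.99196 = 0.79689.
h = 0.79689² = 0.63504 m.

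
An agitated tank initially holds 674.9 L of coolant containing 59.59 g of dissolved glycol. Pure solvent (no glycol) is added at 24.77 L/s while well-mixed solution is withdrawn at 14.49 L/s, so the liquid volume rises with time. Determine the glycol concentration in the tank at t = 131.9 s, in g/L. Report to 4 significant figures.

Total volume: dV/dt = Q_in − Q_out = 10.2800 L/s, so V(t) = 674.9 + 10.2800 t and V(131.9) = 2030.83 L.
No glycol enters, so dm/dt = −Q_out · (m/V).
dm/m = −Q_out dt/(V₀ + 10.2800 t); integrating gives ln(m/m₀) = −(Q_out/(Q_in−Q_out)) ln(V/V₀).
m = m₀ (V₀/V)^(Q_out/(Q_in−Q_out)) = 59.59 × (674.9/2030.83)^(1.40953) = 12.6126 g.
C = m/V = 12.6126/2030.83 = 0.00621055 g/L.

0.006211 g/L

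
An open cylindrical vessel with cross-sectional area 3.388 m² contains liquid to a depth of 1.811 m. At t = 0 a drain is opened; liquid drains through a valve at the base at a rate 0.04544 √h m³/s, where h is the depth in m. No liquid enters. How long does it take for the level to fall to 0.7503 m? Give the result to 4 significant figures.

71.51 s

A dh/dt = −Q_out = −0.04544 √h.
∫ h^(−1/2) dh = −(0.04544/A) ∫ dt, giving 2√h = 2√h₀ − (0.04544/A) t.
t = 2A(√h₀ − √h)/0.04544 = 2·3.388·(√1.811 − √0.7503)/0.04544
  = 6.77600 × (1.34573 − 0.866199) / 0.04544 = 71.5082 s.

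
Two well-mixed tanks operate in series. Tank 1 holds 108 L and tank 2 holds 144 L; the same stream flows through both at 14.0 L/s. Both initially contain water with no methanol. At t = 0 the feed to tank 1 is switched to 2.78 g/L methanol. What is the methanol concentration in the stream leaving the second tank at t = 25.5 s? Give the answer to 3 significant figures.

2.15 g/L

Each tank obeys Vᵢ dCᵢ/dt = Q(Cᵢ₋₁ − Cᵢ), so τᵢ = Vᵢ/Q.
τ₁ = 108/14.0 = 7.7143 s; τ₂ = 144/14.0 = 10.286 s.
Tank 1: C₁ = C_in(1 − e^(−t/τ₁)). Tank 2 (τ₁ ≠ τ₂): C₂ = C_in[1 − (τ₁ e^(−t/τ₁) − τ₂ e^(−t/τ₂))/(τ₁ − τ₂)].
At t = 25.5: e^(−t/τ₁) = 0.036679, e^(−t/τ₂) = 0.083813.
C₂ = 2.78·[1 − (7.7143·0.036679 − 10.286·0.083813)/(-2.5714)] = 2.78·0.77478 = 2.1539 g/L.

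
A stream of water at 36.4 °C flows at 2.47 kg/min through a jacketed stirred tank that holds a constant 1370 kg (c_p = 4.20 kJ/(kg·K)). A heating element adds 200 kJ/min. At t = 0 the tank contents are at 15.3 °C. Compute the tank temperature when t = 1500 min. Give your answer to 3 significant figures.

Heat balance on the well-mixed liquid: M c_p dT/dt = ṁ c_p (T_in − T) + 200.
τ = M/ṁ = 554.66 min; T_ss = T_in + Q̇/(ṁ c_p) = 36.4 + 200/(2.47·4.20) = 55.679 °C.
T approaches T_ss exponentially: T(t) = T_ss + (T₀ − T_ss) e^(−t/τ).
T(1500) = 55.679 + (-40.379)·e^(−1500/554.66) = 55.679 + (-40.379)·0.066912 = 52.977 °C.

53.0 °C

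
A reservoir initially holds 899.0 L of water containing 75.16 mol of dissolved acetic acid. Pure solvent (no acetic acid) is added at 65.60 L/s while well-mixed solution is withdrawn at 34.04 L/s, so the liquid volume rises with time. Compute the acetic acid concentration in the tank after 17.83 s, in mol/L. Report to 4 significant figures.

Total volume: dV/dt = Q_in − Q_out = 31.5600 L/s, so V(t) = 899.0 + 31.5600 t and V(17.83) = 1461.71 L.
No acetic acid enters, so dm/dt = −Q_out · (m/V).
Separate: dm/m = −Q_out dt/V(t) ⇒ ln(m/m₀) = −(Q_out/(Q_in−Q_out)) ln(V/V₀).
m = m₀ (V₀/V)^(Q_out/(Q_in−Q_out)) = 75.16 × (899.0/1461.71)^(1.07858) = 44.4934 mol.
C = m/V = 44.4934/1461.71 = 0.0304392 mol/L.

0.03044 mol/L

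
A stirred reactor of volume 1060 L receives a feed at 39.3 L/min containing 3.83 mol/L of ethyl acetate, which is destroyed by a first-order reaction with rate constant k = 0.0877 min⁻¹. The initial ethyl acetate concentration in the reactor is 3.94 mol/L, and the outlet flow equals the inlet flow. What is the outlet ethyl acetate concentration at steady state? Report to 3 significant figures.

1.14 mol/L

V dC/dt = Q(C_in − C) − k V C.
Steady state (dC/dt = 0): C_ss = Q C_in/(Q + kV) = C_in/(1 + kV/Q).
C_ss = 39.3·3.83/(39.3 + 0.0877·1060) = 150.52/132.26 = 1.1380 mol/L.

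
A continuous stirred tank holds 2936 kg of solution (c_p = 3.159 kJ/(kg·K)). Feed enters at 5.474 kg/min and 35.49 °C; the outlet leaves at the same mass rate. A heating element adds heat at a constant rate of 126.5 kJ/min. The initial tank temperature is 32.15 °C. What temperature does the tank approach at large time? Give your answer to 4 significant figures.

Unsteady energy balance on the tank contents: M c_p dT/dt = ṁ c_p (T_in − T) + 126.5.
At steady state dT/dt = 0 ⇒ T_ss = T_in + Q̇/(ṁ c_p) = 35.49 + 126.5/(5.474·3.159) = 42.8054 °C.

42.81 °C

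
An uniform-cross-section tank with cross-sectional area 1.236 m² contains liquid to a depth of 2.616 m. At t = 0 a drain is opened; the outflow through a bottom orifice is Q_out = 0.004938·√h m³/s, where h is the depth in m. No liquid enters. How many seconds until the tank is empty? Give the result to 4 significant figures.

Volume balance on the tank: A dh/dt = −0.004938 √h.
Separate and integrate: 2(√h − √h₀) = −(0.004938/A) t.
Tank is empty when √h = 0: t_empty = 2A√h₀/0.004938.
t_empty = 2·1.236·√2.616/0.004938 = 2.47200·1.61741/0.004938 = 809.685 s.

809.7 s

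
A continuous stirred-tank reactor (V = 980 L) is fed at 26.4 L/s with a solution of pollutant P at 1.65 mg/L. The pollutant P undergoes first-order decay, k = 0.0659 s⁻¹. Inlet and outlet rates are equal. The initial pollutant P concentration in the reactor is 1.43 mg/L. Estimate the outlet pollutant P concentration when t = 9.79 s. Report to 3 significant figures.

0.862 mg/L

V dC/dt = Q(C_in − C) − k V C.
This is linear with rate a = Q/V + k = 0.092839 s⁻¹.
C_ss = Q C_in/(Q + kV) = 0.47878 mg/L; C(t) = C_ss + (C₀ − C_ss) e^(−a t).
C(9.79) = 0.47878 + (0.95122)·e^(−0.092839·9.79) = 0.47878 + (0.95122)·0.40297 = 0.86209 mg/L.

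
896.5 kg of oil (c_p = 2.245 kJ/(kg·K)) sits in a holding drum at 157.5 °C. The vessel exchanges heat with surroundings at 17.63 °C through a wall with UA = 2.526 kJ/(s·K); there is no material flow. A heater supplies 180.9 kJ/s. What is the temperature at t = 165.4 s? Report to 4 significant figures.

144.7 °C

Heat balance on the well-mixed liquid: M c_p dT/dt = −UA(T − T_amb) + Q̇.
dT/dt = (T_ss − T)/τ with T_ss = T_amb + Q̇/UA = 17.63 + 180.9/2.526 = 89.2452 °C, τ = M c_p/UA = 896.5·2.245/2.526 = 796.771 s.
Integrating: T(t) = T_ss + (T₀ − T_ss) e^(−t/τ).
T(165.4) = 89.2452 + (68.2548)·0.812542 = 144.705 °C.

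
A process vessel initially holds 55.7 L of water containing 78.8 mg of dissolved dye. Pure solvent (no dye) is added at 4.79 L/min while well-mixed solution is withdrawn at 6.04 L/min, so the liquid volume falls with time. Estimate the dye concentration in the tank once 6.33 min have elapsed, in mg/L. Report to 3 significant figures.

0.786 mg/L

Total volume: dV/dt = Q_in − Q_out = -1.2500 L/min, so V(t) = 55.7 − 1.2500 t and V(6.33) = 47.788 L.
No dye enters, so dm/dt = −Q_out · (m/V).
Separate: dm/m = −Q_out dt/V(t) ⇒ ln(m/m₀) = −(Q_out/(Q_in−Q_out)) ln(V/V₀).
m = m₀ (V₀/V)^(Q_out/(Q_in−Q_out)) = 78.8 × (55.7/47.788)^(-4.8320) = 37.584 mg.
C = m/V = 37.584/47.788 = 0.78648 mg/L.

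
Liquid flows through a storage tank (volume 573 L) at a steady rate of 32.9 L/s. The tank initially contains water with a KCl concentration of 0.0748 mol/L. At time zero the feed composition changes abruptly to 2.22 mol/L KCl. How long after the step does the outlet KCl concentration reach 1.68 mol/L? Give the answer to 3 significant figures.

Species balance: V dC/dt = Q(C_in − C) ⇒ τ = V/Q = 17.416 s.
C(t) = C_in + (C₀ − C_in) e^(−t/τ). Set C = 1.68 and solve for t:
e^(−t/τ) = (C − C_in)/(C₀ − C_in) = (1.68 − 2.22)/(0.0748 − 2.22) = 0.25172
t = −τ ln(…) = 17.416 × 1.3794 = 24.025 s.

24.0 s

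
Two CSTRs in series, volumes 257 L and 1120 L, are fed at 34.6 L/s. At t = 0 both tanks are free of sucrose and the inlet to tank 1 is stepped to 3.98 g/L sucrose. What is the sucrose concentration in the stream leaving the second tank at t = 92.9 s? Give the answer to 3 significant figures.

Each tank obeys Vᵢ dCᵢ/dt = Q(Cᵢ₋₁ − Cᵢ), so τᵢ = Vᵢ/Q.
τ₁ = 257/34.6 = 7.4277 s; τ₂ = 1120/34.6 = 32.370 s.
Solving the cascade with C₁(0)=C₂(0)=0 gives C₂(t) = C_in[1 − (τ₁ e^(−t/τ₁) − τ₂ e^(−t/τ₂))/(τ₁ − τ₂)].
At t = 92.9: e^(−t/τ₁) = 3.7001e-06, e^(−t/τ₂) = 0.056702.
C₂ = 3.98·[1 − (7.4277·3.7001e-06 − 32.370·0.056702)/(-24.942)] = 3.98·0.92641 = 3.6871 g/L.

3.69 g/L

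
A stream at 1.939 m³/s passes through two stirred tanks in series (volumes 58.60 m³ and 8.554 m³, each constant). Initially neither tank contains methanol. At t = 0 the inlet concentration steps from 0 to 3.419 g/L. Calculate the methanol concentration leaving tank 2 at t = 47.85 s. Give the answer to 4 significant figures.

Time constants: τᵢ = Vᵢ/Q for each well-mixed tank.
τ₁ = 58.60/1.939 = 30.2218 s; τ₂ = 8.554/1.939 = 4.41155 s.
Solving the cascade with C₁(0)=C₂(0)=0 gives C₂(t) = C_in[1 − (τ₁ e^(−t/τ₁) − τ₂ e^(−t/τ₂))/(τ₁ − τ₂)].
At t = 47.85: e^(−t/τ₁) = 0.205297, e^(−t/τ₂) = 1.94722e-05.
C₂ = 3.419·[1 − (30.2218·0.205297 − 4.41155·1.94722e-05)/(25.8102)] = 3.419·0.759616 = 2.59713 g/L.

2.597 g/L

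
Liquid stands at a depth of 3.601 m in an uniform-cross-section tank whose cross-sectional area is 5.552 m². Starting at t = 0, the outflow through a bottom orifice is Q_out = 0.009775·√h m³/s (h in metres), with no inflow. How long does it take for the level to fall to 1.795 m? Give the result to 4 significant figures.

633.7 s

A dh/dt = −Q_out = −0.009775 √h.
Separate and integrate: 2(√h − √h₀) = −(0.009775/A) t.
t = 2A(√h₀ − √h)/0.009775 = 2·5.552·(√3.601 − √1.795)/0.009775
  = 11.1040 × (1.89763 − 1.33978) / 0.009775 = 633.699 s.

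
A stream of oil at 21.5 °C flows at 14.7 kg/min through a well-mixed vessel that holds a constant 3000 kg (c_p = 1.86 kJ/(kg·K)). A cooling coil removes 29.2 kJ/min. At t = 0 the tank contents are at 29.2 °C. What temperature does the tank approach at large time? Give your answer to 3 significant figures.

First-law balance (no shaft work): M c_p dT/dt = ṁ c_p (T_in − T) − 29.2.
At steady state dT/dt = 0 ⇒ T_ss = T_in − Q̇/(ṁ c_p) = 21.5 − 29.2/(14.7·1.86) = 20.432 °C.

20.4 °C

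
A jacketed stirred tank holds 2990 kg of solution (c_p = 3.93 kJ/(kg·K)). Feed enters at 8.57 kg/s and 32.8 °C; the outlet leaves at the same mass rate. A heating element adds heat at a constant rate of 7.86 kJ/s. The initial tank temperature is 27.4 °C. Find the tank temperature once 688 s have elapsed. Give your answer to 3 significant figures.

32.2 °C

M c_p dT/dt = ṁ c_p (T_in − T) + Q̇.
τ = M/ṁ = 348.89 s; T_ss = T_in + Q̇/(ṁ c_p) = 32.8 + 7.86/(8.57·3.93) = 33.033 °C.
T approaches T_ss exponentially: T(t) = T_ss + (T₀ − T_ss) e^(−t/τ).
T(688) = 33.033 + (-5.6334)·e^(−688/348.89) = 33.033 + (-5.6334)·0.13918 = 32.249 °C.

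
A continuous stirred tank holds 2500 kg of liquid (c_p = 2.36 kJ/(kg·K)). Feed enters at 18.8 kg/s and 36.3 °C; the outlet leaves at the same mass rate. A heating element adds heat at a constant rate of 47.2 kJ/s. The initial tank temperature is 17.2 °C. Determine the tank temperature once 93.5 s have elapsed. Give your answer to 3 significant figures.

27.4 °C

M c_p dT/dt = ṁ c_p (T_in − T) + Q̇.
Rearrange: dT/dt = (T_ss − T)/τ with τ = M/ṁ = 132.98 s and T_ss = T_in + Q̇/(ṁ c_p) = 37.364 °C.
Integrating: T(t) = T_ss + (T₀ − T_ss) e^(−t/τ).
T(93.5) = 37.364 + (-20.164)·e^(−93.5/132.98) = 37.364 + (-20.164)·0.49504 = 27.382 °C.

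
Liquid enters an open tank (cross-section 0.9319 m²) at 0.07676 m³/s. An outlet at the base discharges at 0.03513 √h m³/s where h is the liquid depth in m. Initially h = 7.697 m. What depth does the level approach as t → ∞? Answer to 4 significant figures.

4.774 m

Level balance: A dh/dt = 0.07676 − 0.03513 √h. Setting dh/dt = 0:
Q_in = 0.03513 √h_ss ⇒ √h_ss = 0.07676/0.03513 = 2.18503.
h_ss = 2.18503² = 4.77434 m. (Since h₀ = 7.697 m > h_ss, the level will fall toward this value.)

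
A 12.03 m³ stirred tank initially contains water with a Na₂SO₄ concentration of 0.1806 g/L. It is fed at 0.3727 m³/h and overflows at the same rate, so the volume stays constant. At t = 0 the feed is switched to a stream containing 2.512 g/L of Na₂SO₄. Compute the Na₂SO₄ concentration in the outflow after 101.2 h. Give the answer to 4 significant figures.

Species balance on the tank: V dC/dt = Q(C_in − C).
Rewrite as dC/dt + C/τ = C_in/τ, τ = V/Q = 32.2780 h.
Solution: C(t) = C_in + (C₀ − C_in) e^(−t/τ).
C(101.2) = 2.512 + (0.1806 − 2.512)·e^(−101.2/32.2780) = 2.512 + (-2.33140)·0.0434882 = 2.41061 g/L.

2.411 g/L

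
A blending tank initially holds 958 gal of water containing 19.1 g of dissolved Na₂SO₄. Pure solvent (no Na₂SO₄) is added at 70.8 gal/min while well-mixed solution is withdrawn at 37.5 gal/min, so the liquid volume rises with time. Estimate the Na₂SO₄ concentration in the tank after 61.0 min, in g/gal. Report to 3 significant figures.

Total volume: dV/dt = Q_in − Q_out = 33.300 gal/min, so V(t) = 958 + 33.300 t and V(61.0) = 2989.3 gal.
No Na₂SO₄ enters, so dm/dt = −Q_out · (m/V).
Separate: dm/m = −Q_out dt/V(t) ⇒ ln(m/m₀) = −(Q_out/(Q_in−Q_out)) ln(V/V₀).
m = m₀ (V₀/V)^(Q_out/(Q_in−Q_out)) = 19.1 × (958/2989.3)^(1.1261) = 5.3027 g.
C = m/V = 5.3027/2989.3 = 0.0017739 g/gal.

0.00177 g/gal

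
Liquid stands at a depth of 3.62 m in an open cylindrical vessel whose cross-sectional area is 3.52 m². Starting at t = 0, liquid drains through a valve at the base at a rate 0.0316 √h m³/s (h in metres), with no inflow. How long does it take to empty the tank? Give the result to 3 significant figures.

Accumulation of liquid (constant cross-section A): A dh/dt = −0.0316 √h.
This is separable: 2 d(√h)/dt = −0.0316/A, so √h = √h₀ − (0.0316/(2A)) t.
Set h = 0: 2√h₀ = (0.0316/A) t_empty ⇒ t_empty = 2A√h₀/0.0316.
t_empty = 2·3.52·√3.62/0.0316 = 7.0400·1.9026/0.0316 = 423.88 s.

424 s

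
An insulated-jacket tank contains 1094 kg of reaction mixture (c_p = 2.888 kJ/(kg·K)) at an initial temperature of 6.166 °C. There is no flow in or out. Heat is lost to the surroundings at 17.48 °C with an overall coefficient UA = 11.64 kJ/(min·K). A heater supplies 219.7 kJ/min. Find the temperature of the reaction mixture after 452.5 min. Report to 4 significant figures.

30.66 °C

First-law balance (no shaft work): M c_p dT/dt = −UA(T − T_amb) + Q̇.
dT/dt = (T_ss − T)/τ with T_ss = T_amb + Q̇/UA = 17.48 + 219.7/11.64 = 36.3546 °C, τ = M c_p/UA = 1094·2.888/11.64 = 271.432 min.
This is linear first-order; T(t) = T_ss + (T₀ − T_ss) e^(−t/τ).
T(452.5) = 36.3546 + (-30.1886)·0.188797 = 30.6551 °C.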